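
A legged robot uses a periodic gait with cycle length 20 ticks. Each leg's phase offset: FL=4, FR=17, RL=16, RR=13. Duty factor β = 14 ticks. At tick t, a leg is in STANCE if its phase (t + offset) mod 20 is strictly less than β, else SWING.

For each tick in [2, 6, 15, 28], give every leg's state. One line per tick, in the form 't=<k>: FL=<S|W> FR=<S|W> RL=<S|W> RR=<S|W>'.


t=2: FL=S FR=W RL=W RR=W
t=6: FL=S FR=S RL=S RR=W
t=15: FL=W FR=S RL=S RR=S
t=28: FL=S FR=S RL=S RR=S

t=2: phase=(6,19,18,15) vs β=14 → FL=S FR=W RL=W RR=W
t=6: phase=(10,3,2,19) vs β=14 → FL=S FR=S RL=S RR=W
t=15: phase=(19,12,11,8) vs β=14 → FL=W FR=S RL=S RR=S
t=28: phase=(12,5,4,1) vs β=14 → FL=S FR=S RL=S RR=S


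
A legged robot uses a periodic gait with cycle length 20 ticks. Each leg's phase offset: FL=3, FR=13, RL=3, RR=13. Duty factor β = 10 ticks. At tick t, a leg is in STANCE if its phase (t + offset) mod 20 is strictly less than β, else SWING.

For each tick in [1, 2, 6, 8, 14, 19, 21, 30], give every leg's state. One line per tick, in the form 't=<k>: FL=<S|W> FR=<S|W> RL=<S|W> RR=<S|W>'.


t=1: FL=S FR=W RL=S RR=W
t=2: FL=S FR=W RL=S RR=W
t=6: FL=S FR=W RL=S RR=W
t=8: FL=W FR=S RL=W RR=S
t=14: FL=W FR=S RL=W RR=S
t=19: FL=S FR=W RL=S RR=W
t=21: FL=S FR=W RL=S RR=W
t=30: FL=W FR=S RL=W RR=S

t=1: phase=(4,14,4,14) vs β=10 → FL=S FR=W RL=S RR=W
t=2: phase=(5,15,5,15) vs β=10 → FL=S FR=W RL=S RR=W
t=6: phase=(9,19,9,19) vs β=10 → FL=S FR=W RL=S RR=W
t=8: phase=(11,1,11,1) vs β=10 → FL=W FR=S RL=W RR=S
t=14: phase=(17,7,17,7) vs β=10 → FL=W FR=S RL=W RR=S
t=19: phase=(2,12,2,12) vs β=10 → FL=S FR=W RL=S RR=W
t=21: phase=(4,14,4,14) vs β=10 → FL=S FR=W RL=S RR=W
t=30: phase=(13,3,13,3) vs β=10 → FL=W FR=S RL=W RR=S


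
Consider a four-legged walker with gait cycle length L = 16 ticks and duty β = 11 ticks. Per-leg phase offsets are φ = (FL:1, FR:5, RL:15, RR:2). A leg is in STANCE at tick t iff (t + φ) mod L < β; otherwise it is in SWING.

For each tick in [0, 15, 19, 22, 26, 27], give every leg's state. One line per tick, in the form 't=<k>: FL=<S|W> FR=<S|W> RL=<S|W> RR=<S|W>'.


t=0: phase=(1,5,15,2) vs β=11 → FL=S FR=S RL=W RR=S
t=15: phase=(0,4,14,1) vs β=11 → FL=S FR=S RL=W RR=S
t=19: phase=(4,8,2,5) vs β=11 → FL=S FR=S RL=S RR=S
t=22: phase=(7,11,5,8) vs β=11 → FL=S FR=W RL=S RR=S
t=26: phase=(11,15,9,12) vs β=11 → FL=W FR=W RL=S RR=W
t=27: phase=(12,0,10,13) vs β=11 → FL=W FR=S RL=S RR=W

t=0: FL=S FR=S RL=W RR=S
t=15: FL=S FR=S RL=W RR=S
t=19: FL=S FR=S RL=S RR=S
t=22: FL=S FR=W RL=S RR=S
t=26: FL=W FR=W RL=S RR=W
t=27: FL=W FR=S RL=S RR=W


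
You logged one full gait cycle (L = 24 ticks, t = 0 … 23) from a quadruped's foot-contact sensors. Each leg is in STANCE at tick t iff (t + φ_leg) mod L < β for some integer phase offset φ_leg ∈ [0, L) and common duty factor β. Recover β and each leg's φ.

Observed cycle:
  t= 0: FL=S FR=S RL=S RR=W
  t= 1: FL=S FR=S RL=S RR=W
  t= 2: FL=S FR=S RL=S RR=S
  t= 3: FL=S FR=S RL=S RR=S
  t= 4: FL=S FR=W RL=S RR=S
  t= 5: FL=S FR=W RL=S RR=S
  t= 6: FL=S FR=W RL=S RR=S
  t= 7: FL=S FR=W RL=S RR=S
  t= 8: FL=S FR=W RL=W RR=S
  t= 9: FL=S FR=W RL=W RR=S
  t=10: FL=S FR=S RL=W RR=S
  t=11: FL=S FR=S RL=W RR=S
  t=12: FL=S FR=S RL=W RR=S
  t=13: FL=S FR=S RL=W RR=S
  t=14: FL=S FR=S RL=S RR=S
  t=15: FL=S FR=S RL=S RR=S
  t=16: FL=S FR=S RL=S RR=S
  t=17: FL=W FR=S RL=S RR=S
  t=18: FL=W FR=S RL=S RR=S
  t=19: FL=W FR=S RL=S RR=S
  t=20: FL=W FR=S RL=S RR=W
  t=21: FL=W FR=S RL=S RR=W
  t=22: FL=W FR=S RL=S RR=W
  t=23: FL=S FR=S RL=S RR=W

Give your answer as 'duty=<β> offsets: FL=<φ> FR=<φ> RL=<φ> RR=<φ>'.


duty=18 offsets: FL=1 FR=14 RL=10 RR=22

duty β = stance ticks per leg = 18
FL: stance ticks = 18; W→S at t=23 → φ=1
FR: stance ticks = 18; W→S at t=10 → φ=14
RL: stance ticks = 18; W→S at t=14 → φ=10
RR: stance ticks = 18; W→S at t=2 → φ=22


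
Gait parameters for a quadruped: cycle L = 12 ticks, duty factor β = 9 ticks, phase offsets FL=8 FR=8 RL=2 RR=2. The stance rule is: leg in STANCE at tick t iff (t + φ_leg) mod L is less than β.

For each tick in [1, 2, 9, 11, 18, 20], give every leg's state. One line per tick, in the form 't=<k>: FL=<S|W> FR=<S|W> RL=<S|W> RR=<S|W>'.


t=1: FL=W FR=W RL=S RR=S
t=2: FL=W FR=W RL=S RR=S
t=9: FL=S FR=S RL=W RR=W
t=11: FL=S FR=S RL=S RR=S
t=18: FL=S FR=S RL=S RR=S
t=20: FL=S FR=S RL=W RR=W

t=1: phase=(9,9,3,3) vs β=9 → FL=W FR=W RL=S RR=S
t=2: phase=(10,10,4,4) vs β=9 → FL=W FR=W RL=S RR=S
t=9: phase=(5,5,11,11) vs β=9 → FL=S FR=S RL=W RR=W
t=11: phase=(7,7,1,1) vs β=9 → FL=S FR=S RL=S RR=S
t=18: phase=(2,2,8,8) vs β=9 → FL=S FR=S RL=S RR=S
t=20: phase=(4,4,10,10) vs β=9 → FL=S FR=S RL=W RR=W


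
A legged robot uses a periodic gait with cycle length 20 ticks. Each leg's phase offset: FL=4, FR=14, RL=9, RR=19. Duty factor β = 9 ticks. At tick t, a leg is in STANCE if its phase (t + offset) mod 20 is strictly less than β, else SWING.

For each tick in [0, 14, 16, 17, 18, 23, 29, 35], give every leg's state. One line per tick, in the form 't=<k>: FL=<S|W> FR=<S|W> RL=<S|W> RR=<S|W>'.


t=0: FL=S FR=W RL=W RR=W
t=14: FL=W FR=S RL=S RR=W
t=16: FL=S FR=W RL=S RR=W
t=17: FL=S FR=W RL=S RR=W
t=18: FL=S FR=W RL=S RR=W
t=23: FL=S FR=W RL=W RR=S
t=29: FL=W FR=S RL=W RR=S
t=35: FL=W FR=W RL=S RR=W

t=0: phase=(4,14,9,19) vs β=9 → FL=S FR=W RL=W RR=W
t=14: phase=(18,8,3,13) vs β=9 → FL=W FR=S RL=S RR=W
t=16: phase=(0,10,5,15) vs β=9 → FL=S FR=W RL=S RR=W
t=17: phase=(1,11,6,16) vs β=9 → FL=S FR=W RL=S RR=W
t=18: phase=(2,12,7,17) vs β=9 → FL=S FR=W RL=S RR=W
t=23: phase=(7,17,12,2) vs β=9 → FL=S FR=W RL=W RR=S
t=29: phase=(13,3,18,8) vs β=9 → FL=W FR=S RL=W RR=S
t=35: phase=(19,9,4,14) vs β=9 → FL=W FR=W RL=S RR=W


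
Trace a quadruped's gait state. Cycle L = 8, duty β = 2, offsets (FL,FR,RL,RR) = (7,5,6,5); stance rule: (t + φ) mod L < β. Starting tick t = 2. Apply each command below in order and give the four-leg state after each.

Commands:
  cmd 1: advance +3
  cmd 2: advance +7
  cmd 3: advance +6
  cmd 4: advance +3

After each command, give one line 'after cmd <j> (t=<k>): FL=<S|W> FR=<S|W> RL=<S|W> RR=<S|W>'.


start t=2: FL=S FR=W RL=S RR=W
cmd 1: advance +3 → t=5, phase=(4,2,3,2) → FL=W FR=W RL=W RR=W
cmd 2: advance +7 → t=12, phase=(3,1,2,1) → FL=W FR=S RL=W RR=S
cmd 3: advance +6 → t=18, phase=(1,7,0,7) → FL=S FR=W RL=S RR=W
cmd 4: advance +3 → t=21, phase=(4,2,3,2) → FL=W FR=W RL=W RR=W

after cmd 1 (t=5): FL=W FR=W RL=W RR=W
after cmd 2 (t=12): FL=W FR=S RL=W RR=S
after cmd 3 (t=18): FL=S FR=W RL=S RR=W
after cmd 4 (t=21): FL=W FR=W RL=W RR=W


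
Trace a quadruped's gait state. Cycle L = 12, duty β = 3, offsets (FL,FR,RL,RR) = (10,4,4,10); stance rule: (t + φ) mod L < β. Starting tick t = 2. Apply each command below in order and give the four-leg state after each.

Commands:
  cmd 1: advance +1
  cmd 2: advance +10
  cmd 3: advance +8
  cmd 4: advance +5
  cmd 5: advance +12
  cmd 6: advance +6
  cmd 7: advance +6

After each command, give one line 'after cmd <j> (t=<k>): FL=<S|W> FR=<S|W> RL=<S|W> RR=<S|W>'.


start t=2: FL=S FR=W RL=W RR=S
cmd 1: advance +1 → t=3, phase=(1,7,7,1) → FL=S FR=W RL=W RR=S
cmd 2: advance +10 → t=13, phase=(11,5,5,11) → FL=W FR=W RL=W RR=W
cmd 3: advance +8 → t=21, phase=(7,1,1,7) → FL=W FR=S RL=S RR=W
cmd 4: advance +5 → t=26, phase=(0,6,6,0) → FL=S FR=W RL=W RR=S
cmd 5: advance +12 → t=38, phase=(0,6,6,0) → FL=S FR=W RL=W RR=S
cmd 6: advance +6 → t=44, phase=(6,0,0,6) → FL=W FR=S RL=S RR=W
cmd 7: advance +6 → t=50, phase=(0,6,6,0) → FL=S FR=W RL=W RR=S

after cmd 1 (t=3): FL=S FR=W RL=W RR=S
after cmd 2 (t=13): FL=W FR=W RL=W RR=W
after cmd 3 (t=21): FL=W FR=S RL=S RR=W
after cmd 4 (t=26): FL=S FR=W RL=W RR=S
after cmd 5 (t=38): FL=S FR=W RL=W RR=S
after cmd 6 (t=44): FL=W FR=S RL=S RR=W
after cmd 7 (t=50): FL=S FR=W RL=W RR=S


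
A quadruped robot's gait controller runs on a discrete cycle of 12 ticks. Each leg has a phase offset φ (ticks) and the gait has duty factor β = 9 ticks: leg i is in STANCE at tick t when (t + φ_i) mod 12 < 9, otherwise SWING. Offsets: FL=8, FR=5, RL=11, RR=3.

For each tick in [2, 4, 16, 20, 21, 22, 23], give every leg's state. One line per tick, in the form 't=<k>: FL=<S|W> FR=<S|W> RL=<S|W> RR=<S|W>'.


t=2: FL=W FR=S RL=S RR=S
t=4: FL=S FR=W RL=S RR=S
t=16: FL=S FR=W RL=S RR=S
t=20: FL=S FR=S RL=S RR=W
t=21: FL=S FR=S RL=S RR=S
t=22: FL=S FR=S RL=W RR=S
t=23: FL=S FR=S RL=W RR=S

t=2: phase=(10,7,1,5) vs β=9 → FL=W FR=S RL=S RR=S
t=4: phase=(0,9,3,7) vs β=9 → FL=S FR=W RL=S RR=S
t=16: phase=(0,9,3,7) vs β=9 → FL=S FR=W RL=S RR=S
t=20: phase=(4,1,7,11) vs β=9 → FL=S FR=S RL=S RR=W
t=21: phase=(5,2,8,0) vs β=9 → FL=S FR=S RL=S RR=S
t=22: phase=(6,3,9,1) vs β=9 → FL=S FR=S RL=W RR=S
t=23: phase=(7,4,10,2) vs β=9 → FL=S FR=S RL=W RR=S


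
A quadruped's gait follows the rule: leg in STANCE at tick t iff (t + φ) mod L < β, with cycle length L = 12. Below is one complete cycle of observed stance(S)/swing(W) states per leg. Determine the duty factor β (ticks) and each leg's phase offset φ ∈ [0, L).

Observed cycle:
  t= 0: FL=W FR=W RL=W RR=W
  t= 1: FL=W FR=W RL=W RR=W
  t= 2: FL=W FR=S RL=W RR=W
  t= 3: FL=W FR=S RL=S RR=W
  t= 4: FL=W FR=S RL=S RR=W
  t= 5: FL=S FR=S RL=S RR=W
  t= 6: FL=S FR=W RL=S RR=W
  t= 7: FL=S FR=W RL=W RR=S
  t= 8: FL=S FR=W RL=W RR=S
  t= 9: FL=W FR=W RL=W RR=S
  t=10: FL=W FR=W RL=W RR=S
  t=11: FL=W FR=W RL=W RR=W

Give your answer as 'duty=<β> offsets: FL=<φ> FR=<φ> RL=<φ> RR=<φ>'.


duty=4 offsets: FL=7 FR=10 RL=9 RR=5

duty β = stance ticks per leg = 4
FL: stance ticks = 4; W→S at t=5 → φ=7
FR: stance ticks = 4; W→S at t=2 → φ=10
RL: stance ticks = 4; W→S at t=3 → φ=9
RR: stance ticks = 4; W→S at t=7 → φ=5


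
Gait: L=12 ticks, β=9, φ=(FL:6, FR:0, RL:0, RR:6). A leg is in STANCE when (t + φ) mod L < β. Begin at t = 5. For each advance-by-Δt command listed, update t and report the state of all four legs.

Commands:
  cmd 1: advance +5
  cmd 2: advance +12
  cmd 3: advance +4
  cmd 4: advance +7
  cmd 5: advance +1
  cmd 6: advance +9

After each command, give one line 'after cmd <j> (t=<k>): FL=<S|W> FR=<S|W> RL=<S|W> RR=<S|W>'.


start t=5: FL=W FR=S RL=S RR=W
cmd 1: advance +5 → t=10, phase=(4,10,10,4) → FL=S FR=W RL=W RR=S
cmd 2: advance +12 → t=22, phase=(4,10,10,4) → FL=S FR=W RL=W RR=S
cmd 3: advance +4 → t=26, phase=(8,2,2,8) → FL=S FR=S RL=S RR=S
cmd 4: advance +7 → t=33, phase=(3,9,9,3) → FL=S FR=W RL=W RR=S
cmd 5: advance +1 → t=34, phase=(4,10,10,4) → FL=S FR=W RL=W RR=S
cmd 6: advance +9 → t=43, phase=(1,7,7,1) → FL=S FR=S RL=S RR=S

after cmd 1 (t=10): FL=S FR=W RL=W RR=S
after cmd 2 (t=22): FL=S FR=W RL=W RR=S
after cmd 3 (t=26): FL=S FR=S RL=S RR=S
after cmd 4 (t=33): FL=S FR=W RL=W RR=S
after cmd 5 (t=34): FL=S FR=W RL=W RR=S
after cmd 6 (t=43): FL=S FR=S RL=S RR=S


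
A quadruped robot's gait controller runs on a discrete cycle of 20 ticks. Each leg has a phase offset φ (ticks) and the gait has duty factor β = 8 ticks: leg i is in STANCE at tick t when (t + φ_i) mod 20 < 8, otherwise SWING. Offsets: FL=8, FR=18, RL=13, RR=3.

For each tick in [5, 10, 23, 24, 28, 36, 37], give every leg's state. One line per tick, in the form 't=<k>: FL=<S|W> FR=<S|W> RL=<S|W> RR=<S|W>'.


t=5: FL=W FR=S RL=W RR=W
t=10: FL=W FR=W RL=S RR=W
t=23: FL=W FR=S RL=W RR=S
t=24: FL=W FR=S RL=W RR=S
t=28: FL=W FR=S RL=S RR=W
t=36: FL=S FR=W RL=W RR=W
t=37: FL=S FR=W RL=W RR=S

t=5: phase=(13,3,18,8) vs β=8 → FL=W FR=S RL=W RR=W
t=10: phase=(18,8,3,13) vs β=8 → FL=W FR=W RL=S RR=W
t=23: phase=(11,1,16,6) vs β=8 → FL=W FR=S RL=W RR=S
t=24: phase=(12,2,17,7) vs β=8 → FL=W FR=S RL=W RR=S
t=28: phase=(16,6,1,11) vs β=8 → FL=W FR=S RL=S RR=W
t=36: phase=(4,14,9,19) vs β=8 → FL=S FR=W RL=W RR=W
t=37: phase=(5,15,10,0) vs β=8 → FL=S FR=W RL=W RR=S


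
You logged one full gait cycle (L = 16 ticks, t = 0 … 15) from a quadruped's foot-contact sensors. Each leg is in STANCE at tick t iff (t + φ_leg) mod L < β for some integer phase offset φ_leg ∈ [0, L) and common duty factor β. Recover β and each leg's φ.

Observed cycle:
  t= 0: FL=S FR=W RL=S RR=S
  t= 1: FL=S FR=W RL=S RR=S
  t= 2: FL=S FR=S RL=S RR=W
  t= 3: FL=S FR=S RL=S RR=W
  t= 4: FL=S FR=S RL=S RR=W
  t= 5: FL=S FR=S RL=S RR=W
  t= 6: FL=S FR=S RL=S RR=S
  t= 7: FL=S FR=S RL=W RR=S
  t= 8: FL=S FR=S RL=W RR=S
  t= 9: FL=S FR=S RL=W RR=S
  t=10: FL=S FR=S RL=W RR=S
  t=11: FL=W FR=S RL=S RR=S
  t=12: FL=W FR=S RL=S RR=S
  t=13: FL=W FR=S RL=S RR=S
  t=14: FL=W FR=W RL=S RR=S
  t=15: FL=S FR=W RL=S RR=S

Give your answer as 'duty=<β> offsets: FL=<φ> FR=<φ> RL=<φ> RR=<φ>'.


duty=12 offsets: FL=1 FR=14 RL=5 RR=10

duty β = stance ticks per leg = 12
FL: stance ticks = 12; W→S at t=15 → φ=1
FR: stance ticks = 12; W→S at t=2 → φ=14
RL: stance ticks = 12; W→S at t=11 → φ=5
RR: stance ticks = 12; W→S at t=6 → φ=10


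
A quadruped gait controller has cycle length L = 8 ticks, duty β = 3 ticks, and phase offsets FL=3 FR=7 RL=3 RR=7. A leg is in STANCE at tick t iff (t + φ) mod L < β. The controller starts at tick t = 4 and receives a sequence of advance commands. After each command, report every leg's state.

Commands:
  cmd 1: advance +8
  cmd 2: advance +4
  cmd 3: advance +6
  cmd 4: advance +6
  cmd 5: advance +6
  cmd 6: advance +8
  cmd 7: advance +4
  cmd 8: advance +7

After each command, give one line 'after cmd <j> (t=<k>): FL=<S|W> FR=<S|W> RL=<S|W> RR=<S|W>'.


start t=4: FL=W FR=W RL=W RR=W
cmd 1: advance +8 → t=12, phase=(7,3,7,3) → FL=W FR=W RL=W RR=W
cmd 2: advance +4 → t=16, phase=(3,7,3,7) → FL=W FR=W RL=W RR=W
cmd 3: advance +6 → t=22, phase=(1,5,1,5) → FL=S FR=W RL=S RR=W
cmd 4: advance +6 → t=28, phase=(7,3,7,3) → FL=W FR=W RL=W RR=W
cmd 5: advance +6 → t=34, phase=(5,1,5,1) → FL=W FR=S RL=W RR=S
cmd 6: advance +8 → t=42, phase=(5,1,5,1) → FL=W FR=S RL=W RR=S
cmd 7: advance +4 → t=46, phase=(1,5,1,5) → FL=S FR=W RL=S RR=W
cmd 8: advance +7 → t=53, phase=(0,4,0,4) → FL=S FR=W RL=S RR=W

after cmd 1 (t=12): FL=W FR=W RL=W RR=W
after cmd 2 (t=16): FL=W FR=W RL=W RR=W
after cmd 3 (t=22): FL=S FR=W RL=S RR=W
after cmd 4 (t=28): FL=W FR=W RL=W RR=W
after cmd 5 (t=34): FL=W FR=S RL=W RR=S
after cmd 6 (t=42): FL=W FR=S RL=W RR=S
after cmd 7 (t=46): FL=S FR=W RL=S RR=W
after cmd 8 (t=53): FL=S FR=W RL=S RR=W


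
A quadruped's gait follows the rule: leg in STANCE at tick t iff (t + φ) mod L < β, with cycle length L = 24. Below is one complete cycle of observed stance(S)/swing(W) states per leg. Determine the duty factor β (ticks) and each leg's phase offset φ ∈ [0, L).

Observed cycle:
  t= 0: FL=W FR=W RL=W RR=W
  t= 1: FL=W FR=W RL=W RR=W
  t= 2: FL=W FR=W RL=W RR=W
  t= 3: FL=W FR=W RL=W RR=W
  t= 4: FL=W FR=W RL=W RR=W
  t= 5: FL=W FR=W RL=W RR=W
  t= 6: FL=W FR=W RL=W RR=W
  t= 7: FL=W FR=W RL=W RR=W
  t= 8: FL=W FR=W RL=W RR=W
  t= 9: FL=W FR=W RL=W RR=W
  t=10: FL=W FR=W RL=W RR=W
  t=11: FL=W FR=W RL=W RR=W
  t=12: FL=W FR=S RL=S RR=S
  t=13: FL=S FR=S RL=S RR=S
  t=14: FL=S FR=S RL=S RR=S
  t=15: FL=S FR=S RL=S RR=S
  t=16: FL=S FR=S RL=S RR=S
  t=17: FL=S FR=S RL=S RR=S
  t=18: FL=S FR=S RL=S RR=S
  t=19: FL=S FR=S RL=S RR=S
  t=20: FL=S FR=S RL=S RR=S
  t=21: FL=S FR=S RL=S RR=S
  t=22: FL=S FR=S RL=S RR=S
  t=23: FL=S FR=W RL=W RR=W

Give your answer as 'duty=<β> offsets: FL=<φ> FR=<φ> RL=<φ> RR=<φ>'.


duty=11 offsets: FL=11 FR=12 RL=12 RR=12

duty β = stance ticks per leg = 11
FL: stance ticks = 11; W→S at t=13 → φ=11
FR: stance ticks = 11; W→S at t=12 → φ=12
RL: stance ticks = 11; W→S at t=12 → φ=12
RR: stance ticks = 11; W→S at t=12 → φ=12


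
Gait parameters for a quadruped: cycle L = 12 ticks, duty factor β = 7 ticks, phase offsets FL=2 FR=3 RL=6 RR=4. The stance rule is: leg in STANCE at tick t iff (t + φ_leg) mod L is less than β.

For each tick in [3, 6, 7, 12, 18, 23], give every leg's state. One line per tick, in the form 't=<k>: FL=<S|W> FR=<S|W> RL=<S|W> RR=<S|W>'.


t=3: phase=(5,6,9,7) vs β=7 → FL=S FR=S RL=W RR=W
t=6: phase=(8,9,0,10) vs β=7 → FL=W FR=W RL=S RR=W
t=7: phase=(9,10,1,11) vs β=7 → FL=W FR=W RL=S RR=W
t=12: phase=(2,3,6,4) vs β=7 → FL=S FR=S RL=S RR=S
t=18: phase=(8,9,0,10) vs β=7 → FL=W FR=W RL=S RR=W
t=23: phase=(1,2,5,3) vs β=7 → FL=S FR=S RL=S RR=S

t=3: FL=S FR=S RL=W RR=W
t=6: FL=W FR=W RL=S RR=W
t=7: FL=W FR=W RL=S RR=W
t=12: FL=S FR=S RL=S RR=S
t=18: FL=W FR=W RL=S RR=W
t=23: FL=S FR=S RL=S RR=S


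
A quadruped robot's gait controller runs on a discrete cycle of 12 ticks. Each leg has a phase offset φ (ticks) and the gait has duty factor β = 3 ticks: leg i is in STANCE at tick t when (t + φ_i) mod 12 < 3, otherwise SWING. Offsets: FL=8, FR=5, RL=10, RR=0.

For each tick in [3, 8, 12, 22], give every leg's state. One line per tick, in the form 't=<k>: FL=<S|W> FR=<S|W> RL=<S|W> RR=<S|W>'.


t=3: FL=W FR=W RL=S RR=W
t=8: FL=W FR=S RL=W RR=W
t=12: FL=W FR=W RL=W RR=S
t=22: FL=W FR=W RL=W RR=W

t=3: phase=(11,8,1,3) vs β=3 → FL=W FR=W RL=S RR=W
t=8: phase=(4,1,6,8) vs β=3 → FL=W FR=S RL=W RR=W
t=12: phase=(8,5,10,0) vs β=3 → FL=W FR=W RL=W RR=S
t=22: phase=(6,3,8,10) vs β=3 → FL=W FR=W RL=W RR=W


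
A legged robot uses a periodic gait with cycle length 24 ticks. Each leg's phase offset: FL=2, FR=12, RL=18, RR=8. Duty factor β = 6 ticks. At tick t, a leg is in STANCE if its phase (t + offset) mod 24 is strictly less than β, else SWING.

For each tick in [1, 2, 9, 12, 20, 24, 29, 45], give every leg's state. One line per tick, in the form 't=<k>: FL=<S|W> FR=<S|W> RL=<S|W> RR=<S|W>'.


t=1: phase=(3,13,19,9) vs β=6 → FL=S FR=W RL=W RR=W
t=2: phase=(4,14,20,10) vs β=6 → FL=S FR=W RL=W RR=W
t=9: phase=(11,21,3,17) vs β=6 → FL=W FR=W RL=S RR=W
t=12: phase=(14,0,6,20) vs β=6 → FL=W FR=S RL=W RR=W
t=20: phase=(22,8,14,4) vs β=6 → FL=W FR=W RL=W RR=S
t=24: phase=(2,12,18,8) vs β=6 → FL=S FR=W RL=W RR=W
t=29: phase=(7,17,23,13) vs β=6 → FL=W FR=W RL=W RR=W
t=45: phase=(23,9,15,5) vs β=6 → FL=W FR=W RL=W RR=S

t=1: FL=S FR=W RL=W RR=W
t=2: FL=S FR=W RL=W RR=W
t=9: FL=W FR=W RL=S RR=W
t=12: FL=W FR=S RL=W RR=W
t=20: FL=W FR=W RL=W RR=S
t=24: FL=S FR=W RL=W RR=W
t=29: FL=W FR=W RL=W RR=W
t=45: FL=W FR=W RL=W RR=S


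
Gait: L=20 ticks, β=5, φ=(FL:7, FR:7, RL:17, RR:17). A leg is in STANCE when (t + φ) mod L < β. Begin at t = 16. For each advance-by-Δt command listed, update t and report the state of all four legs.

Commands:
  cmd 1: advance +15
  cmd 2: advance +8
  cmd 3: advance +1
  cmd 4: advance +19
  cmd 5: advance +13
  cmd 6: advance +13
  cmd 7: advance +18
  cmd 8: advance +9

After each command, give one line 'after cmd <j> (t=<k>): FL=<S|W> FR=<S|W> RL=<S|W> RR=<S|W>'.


start t=16: FL=S FR=S RL=W RR=W
cmd 1: advance +15 → t=31, phase=(18,18,8,8) → FL=W FR=W RL=W RR=W
cmd 2: advance +8 → t=39, phase=(6,6,16,16) → FL=W FR=W RL=W RR=W
cmd 3: advance +1 → t=40, phase=(7,7,17,17) → FL=W FR=W RL=W RR=W
cmd 4: advance +19 → t=59, phase=(6,6,16,16) → FL=W FR=W RL=W RR=W
cmd 5: advance +13 → t=72, phase=(19,19,9,9) → FL=W FR=W RL=W RR=W
cmd 6: advance +13 → t=85, phase=(12,12,2,2) → FL=W FR=W RL=S RR=S
cmd 7: advance +18 → t=103, phase=(10,10,0,0) → FL=W FR=W RL=S RR=S
cmd 8: advance +9 → t=112, phase=(19,19,9,9) → FL=W FR=W RL=W RR=W

after cmd 1 (t=31): FL=W FR=W RL=W RR=W
after cmd 2 (t=39): FL=W FR=W RL=W RR=W
after cmd 3 (t=40): FL=W FR=W RL=W RR=W
after cmd 4 (t=59): FL=W FR=W RL=W RR=W
after cmd 5 (t=72): FL=W FR=W RL=W RR=W
after cmd 6 (t=85): FL=W FR=W RL=S RR=S
after cmd 7 (t=103): FL=W FR=W RL=S RR=S
after cmd 8 (t=112): FL=W FR=W RL=W RR=W


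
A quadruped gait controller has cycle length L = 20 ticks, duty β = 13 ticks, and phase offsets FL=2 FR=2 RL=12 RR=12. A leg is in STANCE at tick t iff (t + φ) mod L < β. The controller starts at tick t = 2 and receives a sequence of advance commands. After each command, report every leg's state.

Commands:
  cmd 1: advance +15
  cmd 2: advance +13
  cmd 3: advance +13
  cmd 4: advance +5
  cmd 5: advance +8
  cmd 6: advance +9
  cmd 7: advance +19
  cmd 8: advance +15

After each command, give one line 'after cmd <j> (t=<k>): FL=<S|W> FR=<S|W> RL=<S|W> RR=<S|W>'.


after cmd 1 (t=17): FL=W FR=W RL=S RR=S
after cmd 2 (t=30): FL=S FR=S RL=S RR=S
after cmd 3 (t=43): FL=S FR=S RL=W RR=W
after cmd 4 (t=48): FL=S FR=S RL=S RR=S
after cmd 5 (t=56): FL=W FR=W RL=S RR=S
after cmd 6 (t=65): FL=S FR=S RL=W RR=W
after cmd 7 (t=84): FL=S FR=S RL=W RR=W
after cmd 8 (t=99): FL=S FR=S RL=S RR=S

start t=2: FL=S FR=S RL=W RR=W
cmd 1: advance +15 → t=17, phase=(19,19,9,9) → FL=W FR=W RL=S RR=S
cmd 2: advance +13 → t=30, phase=(12,12,2,2) → FL=S FR=S RL=S RR=S
cmd 3: advance +13 → t=43, phase=(5,5,15,15) → FL=S FR=S RL=W RR=W
cmd 4: advance +5 → t=48, phase=(10,10,0,0) → FL=S FR=S RL=S RR=S
cmd 5: advance +8 → t=56, phase=(18,18,8,8) → FL=W FR=W RL=S RR=S
cmd 6: advance +9 → t=65, phase=(7,7,17,17) → FL=S FR=S RL=W RR=W
cmd 7: advance +19 → t=84, phase=(6,6,16,16) → FL=S FR=S RL=W RR=W
cmd 8: advance +15 → t=99, phase=(1,1,11,11) → FL=S FR=S RL=S RR=S


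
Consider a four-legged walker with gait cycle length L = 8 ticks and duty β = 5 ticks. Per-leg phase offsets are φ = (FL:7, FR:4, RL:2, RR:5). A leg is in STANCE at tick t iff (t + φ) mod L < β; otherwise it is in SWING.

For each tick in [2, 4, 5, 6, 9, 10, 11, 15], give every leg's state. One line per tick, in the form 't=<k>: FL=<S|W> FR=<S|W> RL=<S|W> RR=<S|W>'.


t=2: phase=(1,6,4,7) vs β=5 → FL=S FR=W RL=S RR=W
t=4: phase=(3,0,6,1) vs β=5 → FL=S FR=S RL=W RR=S
t=5: phase=(4,1,7,2) vs β=5 → FL=S FR=S RL=W RR=S
t=6: phase=(5,2,0,3) vs β=5 → FL=W FR=S RL=S RR=S
t=9: phase=(0,5,3,6) vs β=5 → FL=S FR=W RL=S RR=W
t=10: phase=(1,6,4,7) vs β=5 → FL=S FR=W RL=S RR=W
t=11: phase=(2,7,5,0) vs β=5 → FL=S FR=W RL=W RR=S
t=15: phase=(6,3,1,4) vs β=5 → FL=W FR=S RL=S RR=S

t=2: FL=S FR=W RL=S RR=W
t=4: FL=S FR=S RL=W RR=S
t=5: FL=S FR=S RL=W RR=S
t=6: FL=W FR=S RL=S RR=S
t=9: FL=S FR=W RL=S RR=W
t=10: FL=S FR=W RL=S RR=W
t=11: FL=S FR=W RL=W RR=S
t=15: FL=W FR=S RL=S RR=S


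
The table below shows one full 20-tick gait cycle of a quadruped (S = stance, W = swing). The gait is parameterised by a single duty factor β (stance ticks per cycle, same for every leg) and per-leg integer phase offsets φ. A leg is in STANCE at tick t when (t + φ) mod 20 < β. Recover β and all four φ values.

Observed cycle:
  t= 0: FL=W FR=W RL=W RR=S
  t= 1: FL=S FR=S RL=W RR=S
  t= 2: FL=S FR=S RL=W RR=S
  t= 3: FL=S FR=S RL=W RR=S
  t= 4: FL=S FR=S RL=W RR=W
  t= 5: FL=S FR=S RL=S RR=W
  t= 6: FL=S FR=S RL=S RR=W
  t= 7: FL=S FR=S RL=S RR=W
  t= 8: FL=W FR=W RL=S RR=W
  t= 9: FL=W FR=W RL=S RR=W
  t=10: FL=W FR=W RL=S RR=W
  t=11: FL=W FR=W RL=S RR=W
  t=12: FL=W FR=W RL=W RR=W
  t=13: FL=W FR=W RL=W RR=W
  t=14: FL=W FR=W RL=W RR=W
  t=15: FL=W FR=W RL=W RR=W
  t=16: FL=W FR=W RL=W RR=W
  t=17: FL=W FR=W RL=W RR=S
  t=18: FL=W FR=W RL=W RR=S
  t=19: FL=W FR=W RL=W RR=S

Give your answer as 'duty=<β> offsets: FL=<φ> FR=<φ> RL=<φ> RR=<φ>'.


duty β = stance ticks per leg = 7
FL: stance ticks = 7; W→S at t=1 → φ=19
FR: stance ticks = 7; W→S at t=1 → φ=19
RL: stance ticks = 7; W→S at t=5 → φ=15
RR: stance ticks = 7; W→S at t=17 → φ=3

duty=7 offsets: FL=19 FR=19 RL=15 RR=3


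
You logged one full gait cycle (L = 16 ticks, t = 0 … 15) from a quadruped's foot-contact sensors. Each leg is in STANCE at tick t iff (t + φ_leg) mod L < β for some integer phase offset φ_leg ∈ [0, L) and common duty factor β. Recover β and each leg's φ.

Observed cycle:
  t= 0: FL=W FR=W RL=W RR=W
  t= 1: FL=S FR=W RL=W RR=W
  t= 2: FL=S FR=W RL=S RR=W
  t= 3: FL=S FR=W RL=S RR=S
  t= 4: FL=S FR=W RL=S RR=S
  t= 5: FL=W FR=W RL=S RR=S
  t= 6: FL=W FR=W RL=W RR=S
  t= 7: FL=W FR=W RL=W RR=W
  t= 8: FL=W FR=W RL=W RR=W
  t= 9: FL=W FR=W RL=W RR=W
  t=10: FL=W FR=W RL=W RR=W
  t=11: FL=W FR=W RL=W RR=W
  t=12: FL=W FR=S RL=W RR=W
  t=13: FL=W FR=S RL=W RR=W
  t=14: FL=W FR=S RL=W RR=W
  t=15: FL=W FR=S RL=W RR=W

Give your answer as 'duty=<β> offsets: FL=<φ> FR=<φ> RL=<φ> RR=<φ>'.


duty β = stance ticks per leg = 4
FL: stance ticks = 4; W→S at t=1 → φ=15
FR: stance ticks = 4; W→S at t=12 → φ=4
RL: stance ticks = 4; W→S at t=2 → φ=14
RR: stance ticks = 4; W→S at t=3 → φ=13

duty=4 offsets: FL=15 FR=4 RL=14 RR=13


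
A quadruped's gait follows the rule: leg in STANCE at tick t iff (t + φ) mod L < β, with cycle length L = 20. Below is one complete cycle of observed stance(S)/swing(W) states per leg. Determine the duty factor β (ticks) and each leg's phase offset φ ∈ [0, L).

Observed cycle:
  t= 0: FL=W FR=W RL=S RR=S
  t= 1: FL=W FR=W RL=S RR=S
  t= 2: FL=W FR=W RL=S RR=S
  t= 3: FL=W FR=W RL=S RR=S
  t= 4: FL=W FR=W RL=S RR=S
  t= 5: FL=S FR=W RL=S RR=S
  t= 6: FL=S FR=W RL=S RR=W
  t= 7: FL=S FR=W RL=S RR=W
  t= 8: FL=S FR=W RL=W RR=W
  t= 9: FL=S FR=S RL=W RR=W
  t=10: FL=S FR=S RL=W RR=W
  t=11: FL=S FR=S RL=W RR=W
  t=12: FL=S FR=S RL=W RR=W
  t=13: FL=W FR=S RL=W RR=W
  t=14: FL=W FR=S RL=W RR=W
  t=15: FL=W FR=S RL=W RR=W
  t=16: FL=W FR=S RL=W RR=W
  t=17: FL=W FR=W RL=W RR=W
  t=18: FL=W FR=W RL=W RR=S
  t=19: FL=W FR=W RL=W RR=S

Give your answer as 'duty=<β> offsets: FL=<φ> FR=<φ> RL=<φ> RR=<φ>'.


duty=8 offsets: FL=15 FR=11 RL=0 RR=2

duty β = stance ticks per leg = 8
FL: stance ticks = 8; W→S at t=5 → φ=15
FR: stance ticks = 8; W→S at t=9 → φ=11
RL: stance ticks = 8; W→S at t=0 → φ=0
RR: stance ticks = 8; W→S at t=18 → φ=2


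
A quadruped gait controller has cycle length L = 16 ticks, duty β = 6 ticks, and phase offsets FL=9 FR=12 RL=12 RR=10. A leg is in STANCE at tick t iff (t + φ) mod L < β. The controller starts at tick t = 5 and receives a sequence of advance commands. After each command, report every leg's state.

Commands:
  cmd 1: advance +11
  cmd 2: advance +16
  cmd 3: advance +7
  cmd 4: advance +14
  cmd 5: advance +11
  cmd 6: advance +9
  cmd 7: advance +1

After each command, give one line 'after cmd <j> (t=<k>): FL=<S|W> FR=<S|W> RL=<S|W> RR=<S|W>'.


after cmd 1 (t=16): FL=W FR=W RL=W RR=W
after cmd 2 (t=32): FL=W FR=W RL=W RR=W
after cmd 3 (t=39): FL=S FR=S RL=S RR=S
after cmd 4 (t=53): FL=W FR=S RL=S RR=W
after cmd 5 (t=64): FL=W FR=W RL=W RR=W
after cmd 6 (t=73): FL=S FR=S RL=S RR=S
after cmd 7 (t=74): FL=S FR=W RL=W RR=S

start t=5: FL=W FR=S RL=S RR=W
cmd 1: advance +11 → t=16, phase=(9,12,12,10) → FL=W FR=W RL=W RR=W
cmd 2: advance +16 → t=32, phase=(9,12,12,10) → FL=W FR=W RL=W RR=W
cmd 3: advance +7 → t=39, phase=(0,3,3,1) → FL=S FR=S RL=S RR=S
cmd 4: advance +14 → t=53, phase=(14,1,1,15) → FL=W FR=S RL=S RR=W
cmd 5: advance +11 → t=64, phase=(9,12,12,10) → FL=W FR=W RL=W RR=W
cmd 6: advance +9 → t=73, phase=(2,5,5,3) → FL=S FR=S RL=S RR=S
cmd 7: advance +1 → t=74, phase=(3,6,6,4) → FL=S FR=W RL=W RR=S


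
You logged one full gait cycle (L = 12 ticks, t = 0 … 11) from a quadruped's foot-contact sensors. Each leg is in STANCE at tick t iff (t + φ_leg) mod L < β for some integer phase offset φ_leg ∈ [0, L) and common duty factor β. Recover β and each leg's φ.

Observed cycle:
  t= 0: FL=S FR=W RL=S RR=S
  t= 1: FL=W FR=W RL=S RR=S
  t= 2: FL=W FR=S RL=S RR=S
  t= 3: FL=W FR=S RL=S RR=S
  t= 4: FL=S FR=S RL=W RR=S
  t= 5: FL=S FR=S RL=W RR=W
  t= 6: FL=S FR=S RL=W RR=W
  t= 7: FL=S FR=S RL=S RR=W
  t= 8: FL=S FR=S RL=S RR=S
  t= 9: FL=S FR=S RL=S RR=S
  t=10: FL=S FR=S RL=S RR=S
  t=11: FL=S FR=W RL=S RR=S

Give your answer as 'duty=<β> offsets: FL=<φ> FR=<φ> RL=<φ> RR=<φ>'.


duty=9 offsets: FL=8 FR=10 RL=5 RR=4

duty β = stance ticks per leg = 9
FL: stance ticks = 9; W→S at t=4 → φ=8
FR: stance ticks = 9; W→S at t=2 → φ=10
RL: stance ticks = 9; W→S at t=7 → φ=5
RR: stance ticks = 9; W→S at t=8 → φ=4


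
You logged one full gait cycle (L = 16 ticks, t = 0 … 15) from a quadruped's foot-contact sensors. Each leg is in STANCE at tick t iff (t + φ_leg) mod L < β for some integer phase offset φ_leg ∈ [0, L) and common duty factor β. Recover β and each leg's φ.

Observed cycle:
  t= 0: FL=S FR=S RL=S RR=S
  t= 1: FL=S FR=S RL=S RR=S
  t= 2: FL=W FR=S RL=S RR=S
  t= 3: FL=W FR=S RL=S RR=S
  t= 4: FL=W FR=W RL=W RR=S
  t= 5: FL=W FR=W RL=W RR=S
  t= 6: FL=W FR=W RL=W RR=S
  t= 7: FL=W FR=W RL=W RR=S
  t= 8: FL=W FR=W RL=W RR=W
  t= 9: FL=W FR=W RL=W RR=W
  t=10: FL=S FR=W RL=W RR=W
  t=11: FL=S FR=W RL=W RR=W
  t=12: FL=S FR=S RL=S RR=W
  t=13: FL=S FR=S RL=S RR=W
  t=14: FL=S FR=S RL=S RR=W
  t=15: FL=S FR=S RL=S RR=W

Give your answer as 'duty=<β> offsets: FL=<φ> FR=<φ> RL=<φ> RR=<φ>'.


duty=8 offsets: FL=6 FR=4 RL=4 RR=0

duty β = stance ticks per leg = 8
FL: stance ticks = 8; W→S at t=10 → φ=6
FR: stance ticks = 8; W→S at t=12 → φ=4
RL: stance ticks = 8; W→S at t=12 → φ=4
RR: stance ticks = 8; W→S at t=0 → φ=0


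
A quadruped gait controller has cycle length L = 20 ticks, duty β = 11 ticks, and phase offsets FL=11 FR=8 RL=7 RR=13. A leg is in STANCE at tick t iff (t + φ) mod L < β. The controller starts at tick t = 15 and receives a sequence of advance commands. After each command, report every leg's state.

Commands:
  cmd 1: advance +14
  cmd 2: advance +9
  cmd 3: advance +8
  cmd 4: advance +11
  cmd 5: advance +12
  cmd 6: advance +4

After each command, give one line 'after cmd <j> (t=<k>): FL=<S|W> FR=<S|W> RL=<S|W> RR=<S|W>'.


start t=15: FL=S FR=S RL=S RR=S
cmd 1: advance +14 → t=29, phase=(0,17,16,2) → FL=S FR=W RL=W RR=S
cmd 2: advance +9 → t=38, phase=(9,6,5,11) → FL=S FR=S RL=S RR=W
cmd 3: advance +8 → t=46, phase=(17,14,13,19) → FL=W FR=W RL=W RR=W
cmd 4: advance +11 → t=57, phase=(8,5,4,10) → FL=S FR=S RL=S RR=S
cmd 5: advance +12 → t=69, phase=(0,17,16,2) → FL=S FR=W RL=W RR=S
cmd 6: advance +4 → t=73, phase=(4,1,0,6) → FL=S FR=S RL=S RR=S

after cmd 1 (t=29): FL=S FR=W RL=W RR=S
after cmd 2 (t=38): FL=S FR=S RL=S RR=W
after cmd 3 (t=46): FL=W FR=W RL=W RR=W
after cmd 4 (t=57): FL=S FR=S RL=S RR=S
after cmd 5 (t=69): FL=S FR=W RL=W RR=S
after cmd 6 (t=73): FL=S FR=S RL=S RR=S


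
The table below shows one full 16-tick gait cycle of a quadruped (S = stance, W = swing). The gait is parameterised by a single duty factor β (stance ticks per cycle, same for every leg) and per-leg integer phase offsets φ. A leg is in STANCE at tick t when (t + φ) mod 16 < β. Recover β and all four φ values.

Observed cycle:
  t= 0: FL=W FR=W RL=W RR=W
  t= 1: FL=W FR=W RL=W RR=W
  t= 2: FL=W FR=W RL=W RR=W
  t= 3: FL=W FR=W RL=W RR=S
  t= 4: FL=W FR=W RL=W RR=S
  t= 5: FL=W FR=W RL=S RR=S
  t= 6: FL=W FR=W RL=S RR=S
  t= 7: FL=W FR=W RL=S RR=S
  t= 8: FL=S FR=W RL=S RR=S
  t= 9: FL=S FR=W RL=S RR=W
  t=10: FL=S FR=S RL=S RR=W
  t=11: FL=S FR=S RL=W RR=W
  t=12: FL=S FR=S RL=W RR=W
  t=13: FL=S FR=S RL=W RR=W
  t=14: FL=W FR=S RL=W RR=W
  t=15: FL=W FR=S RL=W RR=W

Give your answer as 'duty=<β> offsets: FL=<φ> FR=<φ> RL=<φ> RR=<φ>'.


duty=6 offsets: FL=8 FR=6 RL=11 RR=13

duty β = stance ticks per leg = 6
FL: stance ticks = 6; W→S at t=8 → φ=8
FR: stance ticks = 6; W→S at t=10 → φ=6
RL: stance ticks = 6; W→S at t=5 → φ=11
RR: stance ticks = 6; W→S at t=3 → φ=13


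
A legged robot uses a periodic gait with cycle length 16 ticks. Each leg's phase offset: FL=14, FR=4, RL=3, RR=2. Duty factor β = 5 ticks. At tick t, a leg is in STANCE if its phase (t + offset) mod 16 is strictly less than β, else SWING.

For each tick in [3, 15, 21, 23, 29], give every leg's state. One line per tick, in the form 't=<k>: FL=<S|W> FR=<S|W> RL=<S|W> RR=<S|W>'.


t=3: FL=S FR=W RL=W RR=W
t=15: FL=W FR=S RL=S RR=S
t=21: FL=S FR=W RL=W RR=W
t=23: FL=W FR=W RL=W RR=W
t=29: FL=W FR=S RL=S RR=W

t=3: phase=(1,7,6,5) vs β=5 → FL=S FR=W RL=W RR=W
t=15: phase=(13,3,2,1) vs β=5 → FL=W FR=S RL=S RR=S
t=21: phase=(3,9,8,7) vs β=5 → FL=S FR=W RL=W RR=W
t=23: phase=(5,11,10,9) vs β=5 → FL=W FR=W RL=W RR=W
t=29: phase=(11,1,0,15) vs β=5 → FL=W FR=S RL=S RR=W


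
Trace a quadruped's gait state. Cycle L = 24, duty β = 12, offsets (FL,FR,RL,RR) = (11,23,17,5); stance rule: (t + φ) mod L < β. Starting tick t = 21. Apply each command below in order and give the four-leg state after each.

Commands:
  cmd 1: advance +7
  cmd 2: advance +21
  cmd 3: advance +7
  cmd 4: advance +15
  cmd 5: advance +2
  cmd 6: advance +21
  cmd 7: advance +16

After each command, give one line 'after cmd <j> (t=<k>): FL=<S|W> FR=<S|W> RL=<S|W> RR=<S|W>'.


after cmd 1 (t=28): FL=W FR=S RL=W RR=S
after cmd 2 (t=49): FL=W FR=S RL=W RR=S
after cmd 3 (t=56): FL=W FR=S RL=S RR=W
after cmd 4 (t=71): FL=S FR=W RL=W RR=S
after cmd 5 (t=73): FL=W FR=S RL=W RR=S
after cmd 6 (t=94): FL=S FR=W RL=W RR=S
after cmd 7 (t=110): FL=S FR=W RL=S RR=W

start t=21: FL=S FR=W RL=W RR=S
cmd 1: advance +7 → t=28, phase=(15,3,21,9) → FL=W FR=S RL=W RR=S
cmd 2: advance +21 → t=49, phase=(12,0,18,6) → FL=W FR=S RL=W RR=S
cmd 3: advance +7 → t=56, phase=(19,7,1,13) → FL=W FR=S RL=S RR=W
cmd 4: advance +15 → t=71, phase=(10,22,16,4) → FL=S FR=W RL=W RR=S
cmd 5: advance +2 → t=73, phase=(12,0,18,6) → FL=W FR=S RL=W RR=S
cmd 6: advance +21 → t=94, phase=(9,21,15,3) → FL=S FR=W RL=W RR=S
cmd 7: advance +16 → t=110, phase=(1,13,7,19) → FL=S FR=W RL=S RR=W


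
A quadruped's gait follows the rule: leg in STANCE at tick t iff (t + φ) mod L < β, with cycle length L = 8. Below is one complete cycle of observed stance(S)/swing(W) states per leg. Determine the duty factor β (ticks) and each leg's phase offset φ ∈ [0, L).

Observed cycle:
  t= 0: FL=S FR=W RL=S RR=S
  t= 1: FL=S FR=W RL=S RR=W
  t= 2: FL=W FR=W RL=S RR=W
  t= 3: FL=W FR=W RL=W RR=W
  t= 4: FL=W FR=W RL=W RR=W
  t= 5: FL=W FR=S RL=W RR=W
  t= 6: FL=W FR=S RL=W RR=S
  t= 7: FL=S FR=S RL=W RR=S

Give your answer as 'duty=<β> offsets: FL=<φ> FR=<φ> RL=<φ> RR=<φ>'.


duty=3 offsets: FL=1 FR=3 RL=0 RR=2

duty β = stance ticks per leg = 3
FL: stance ticks = 3; W→S at t=7 → φ=1
FR: stance ticks = 3; W→S at t=5 → φ=3
RL: stance ticks = 3; W→S at t=0 → φ=0
RR: stance ticks = 3; W→S at t=6 → φ=2


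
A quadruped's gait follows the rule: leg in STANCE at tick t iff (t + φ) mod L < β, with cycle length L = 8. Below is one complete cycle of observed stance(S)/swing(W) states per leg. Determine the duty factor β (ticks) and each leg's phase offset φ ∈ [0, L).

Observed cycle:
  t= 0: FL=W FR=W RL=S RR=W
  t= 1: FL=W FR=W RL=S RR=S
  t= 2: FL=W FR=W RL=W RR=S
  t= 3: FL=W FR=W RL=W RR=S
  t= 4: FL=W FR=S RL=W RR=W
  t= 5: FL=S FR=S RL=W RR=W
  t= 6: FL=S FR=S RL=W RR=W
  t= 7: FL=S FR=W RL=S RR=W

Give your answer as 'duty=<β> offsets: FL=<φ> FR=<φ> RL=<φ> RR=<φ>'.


duty β = stance ticks per leg = 3
FL: stance ticks = 3; W→S at t=5 → φ=3
FR: stance ticks = 3; W→S at t=4 → φ=4
RL: stance ticks = 3; W→S at t=7 → φ=1
RR: stance ticks = 3; W→S at t=1 → φ=7

duty=3 offsets: FL=3 FR=4 RL=1 RR=7


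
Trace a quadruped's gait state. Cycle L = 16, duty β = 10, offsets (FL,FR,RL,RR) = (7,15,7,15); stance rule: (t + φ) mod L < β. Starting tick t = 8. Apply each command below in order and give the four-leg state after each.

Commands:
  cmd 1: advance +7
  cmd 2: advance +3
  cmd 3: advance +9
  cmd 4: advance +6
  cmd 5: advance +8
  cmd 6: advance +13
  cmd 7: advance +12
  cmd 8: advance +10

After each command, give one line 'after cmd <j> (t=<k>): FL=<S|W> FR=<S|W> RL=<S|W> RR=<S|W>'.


after cmd 1 (t=15): FL=S FR=W RL=S RR=W
after cmd 2 (t=18): FL=S FR=S RL=S RR=S
after cmd 3 (t=27): FL=S FR=W RL=S RR=W
after cmd 4 (t=33): FL=S FR=S RL=S RR=S
after cmd 5 (t=41): FL=S FR=S RL=S RR=S
after cmd 6 (t=54): FL=W FR=S RL=W RR=S
after cmd 7 (t=66): FL=S FR=S RL=S RR=S
after cmd 8 (t=76): FL=S FR=W RL=S RR=W

start t=8: FL=W FR=S RL=W RR=S
cmd 1: advance +7 → t=15, phase=(6,14,6,14) → FL=S FR=W RL=S RR=W
cmd 2: advance +3 → t=18, phase=(9,1,9,1) → FL=S FR=S RL=S RR=S
cmd 3: advance +9 → t=27, phase=(2,10,2,10) → FL=S FR=W RL=S RR=W
cmd 4: advance +6 → t=33, phase=(8,0,8,0) → FL=S FR=S RL=S RR=S
cmd 5: advance +8 → t=41, phase=(0,8,0,8) → FL=S FR=S RL=S RR=S
cmd 6: advance +13 → t=54, phase=(13,5,13,5) → FL=W FR=S RL=W RR=S
cmd 7: advance +12 → t=66, phase=(9,1,9,1) → FL=S FR=S RL=S RR=S
cmd 8: advance +10 → t=76, phase=(3,11,3,11) → FL=S FR=W RL=S RR=W


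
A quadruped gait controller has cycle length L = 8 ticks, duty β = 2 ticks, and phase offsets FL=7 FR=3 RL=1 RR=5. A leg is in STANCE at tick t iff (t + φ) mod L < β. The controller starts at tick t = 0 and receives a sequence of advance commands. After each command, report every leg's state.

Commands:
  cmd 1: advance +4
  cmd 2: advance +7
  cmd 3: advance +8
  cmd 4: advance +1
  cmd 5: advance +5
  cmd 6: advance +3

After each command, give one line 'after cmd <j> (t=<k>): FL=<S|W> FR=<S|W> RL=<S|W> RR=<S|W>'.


start t=0: FL=W FR=W RL=S RR=W
cmd 1: advance +4 → t=4, phase=(3,7,5,1) → FL=W FR=W RL=W RR=S
cmd 2: advance +7 → t=11, phase=(2,6,4,0) → FL=W FR=W RL=W RR=S
cmd 3: advance +8 → t=19, phase=(2,6,4,0) → FL=W FR=W RL=W RR=S
cmd 4: advance +1 → t=20, phase=(3,7,5,1) → FL=W FR=W RL=W RR=S
cmd 5: advance +5 → t=25, phase=(0,4,2,6) → FL=S FR=W RL=W RR=W
cmd 6: advance +3 → t=28, phase=(3,7,5,1) → FL=W FR=W RL=W RR=S

after cmd 1 (t=4): FL=W FR=W RL=W RR=S
after cmd 2 (t=11): FL=W FR=W RL=W RR=S
after cmd 3 (t=19): FL=W FR=W RL=W RR=S
after cmd 4 (t=20): FL=W FR=W RL=W RR=S
after cmd 5 (t=25): FL=S FR=W RL=W RR=W
after cmd 6 (t=28): FL=W FR=W RL=W RR=S


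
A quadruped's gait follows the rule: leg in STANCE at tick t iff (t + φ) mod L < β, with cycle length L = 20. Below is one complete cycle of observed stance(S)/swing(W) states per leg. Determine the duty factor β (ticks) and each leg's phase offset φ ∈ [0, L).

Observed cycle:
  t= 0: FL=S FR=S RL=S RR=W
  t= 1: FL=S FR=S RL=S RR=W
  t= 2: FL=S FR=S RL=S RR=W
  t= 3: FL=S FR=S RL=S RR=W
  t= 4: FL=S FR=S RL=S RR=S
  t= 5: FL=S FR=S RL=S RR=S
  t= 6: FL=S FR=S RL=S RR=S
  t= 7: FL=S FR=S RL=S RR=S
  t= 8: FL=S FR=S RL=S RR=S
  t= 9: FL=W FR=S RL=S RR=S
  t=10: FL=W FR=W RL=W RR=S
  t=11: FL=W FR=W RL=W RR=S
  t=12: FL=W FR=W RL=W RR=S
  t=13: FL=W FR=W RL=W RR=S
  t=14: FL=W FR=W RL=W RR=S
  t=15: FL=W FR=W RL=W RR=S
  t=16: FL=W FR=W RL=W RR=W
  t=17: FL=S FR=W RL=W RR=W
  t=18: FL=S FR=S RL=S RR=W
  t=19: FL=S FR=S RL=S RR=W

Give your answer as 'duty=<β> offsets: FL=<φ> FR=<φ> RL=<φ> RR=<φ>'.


duty=12 offsets: FL=3 FR=2 RL=2 RR=16

duty β = stance ticks per leg = 12
FL: stance ticks = 12; W→S at t=17 → φ=3
FR: stance ticks = 12; W→S at t=18 → φ=2
RL: stance ticks = 12; W→S at t=18 → φ=2
RR: stance ticks = 12; W→S at t=4 → φ=16


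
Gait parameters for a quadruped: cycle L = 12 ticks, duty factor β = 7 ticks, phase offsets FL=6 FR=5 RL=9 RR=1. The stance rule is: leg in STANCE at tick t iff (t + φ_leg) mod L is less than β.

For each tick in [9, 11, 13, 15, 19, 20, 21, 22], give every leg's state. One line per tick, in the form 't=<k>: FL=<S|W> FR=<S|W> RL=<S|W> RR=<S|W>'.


t=9: phase=(3,2,6,10) vs β=7 → FL=S FR=S RL=S RR=W
t=11: phase=(5,4,8,0) vs β=7 → FL=S FR=S RL=W RR=S
t=13: phase=(7,6,10,2) vs β=7 → FL=W FR=S RL=W RR=S
t=15: phase=(9,8,0,4) vs β=7 → FL=W FR=W RL=S RR=S
t=19: phase=(1,0,4,8) vs β=7 → FL=S FR=S RL=S RR=W
t=20: phase=(2,1,5,9) vs β=7 → FL=S FR=S RL=S RR=W
t=21: phase=(3,2,6,10) vs β=7 → FL=S FR=S RL=S RR=W
t=22: phase=(4,3,7,11) vs β=7 → FL=S FR=S RL=W RR=W

t=9: FL=S FR=S RL=S RR=W
t=11: FL=S FR=S RL=W RR=S
t=13: FL=W FR=S RL=W RR=S
t=15: FL=W FR=W RL=S RR=S
t=19: FL=S FR=S RL=S RR=W
t=20: FL=S FR=S RL=S RR=W
t=21: FL=S FR=S RL=S RR=W
t=22: FL=S FR=S RL=W RR=W


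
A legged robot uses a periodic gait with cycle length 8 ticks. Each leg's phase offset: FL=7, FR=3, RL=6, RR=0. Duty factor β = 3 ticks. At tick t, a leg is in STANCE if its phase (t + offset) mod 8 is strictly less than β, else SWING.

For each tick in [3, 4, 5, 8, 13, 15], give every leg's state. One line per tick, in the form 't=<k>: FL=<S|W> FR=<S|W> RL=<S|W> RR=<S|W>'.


t=3: phase=(2,6,1,3) vs β=3 → FL=S FR=W RL=S RR=W
t=4: phase=(3,7,2,4) vs β=3 → FL=W FR=W RL=S RR=W
t=5: phase=(4,0,3,5) vs β=3 → FL=W FR=S RL=W RR=W
t=8: phase=(7,3,6,0) vs β=3 → FL=W FR=W RL=W RR=S
t=13: phase=(4,0,3,5) vs β=3 → FL=W FR=S RL=W RR=W
t=15: phase=(6,2,5,7) vs β=3 → FL=W FR=S RL=W RR=W

t=3: FL=S FR=W RL=S RR=W
t=4: FL=W FR=W RL=S RR=W
t=5: FL=W FR=S RL=W RR=W
t=8: FL=W FR=W RL=W RR=S
t=13: FL=W FR=S RL=W RR=W
t=15: FL=W FR=S RL=W RR=W
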